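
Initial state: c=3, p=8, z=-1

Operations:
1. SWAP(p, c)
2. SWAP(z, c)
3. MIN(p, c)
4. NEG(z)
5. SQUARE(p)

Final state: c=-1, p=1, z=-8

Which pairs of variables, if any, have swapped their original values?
None

Comparing initial and final values:
p: 8 → 1
z: -1 → -8
c: 3 → -1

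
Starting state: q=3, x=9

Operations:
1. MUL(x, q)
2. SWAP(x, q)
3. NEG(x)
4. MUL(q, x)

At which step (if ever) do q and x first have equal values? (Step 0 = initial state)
Never

q and x never become equal during execution.

Comparing values at each step:
Initial: q=3, x=9
After step 1: q=3, x=27
After step 2: q=27, x=3
After step 3: q=27, x=-3
After step 4: q=-81, x=-3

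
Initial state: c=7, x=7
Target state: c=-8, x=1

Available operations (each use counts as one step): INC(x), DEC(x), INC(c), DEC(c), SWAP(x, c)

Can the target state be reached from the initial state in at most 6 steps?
No

The target state cannot be reached within 6 steps.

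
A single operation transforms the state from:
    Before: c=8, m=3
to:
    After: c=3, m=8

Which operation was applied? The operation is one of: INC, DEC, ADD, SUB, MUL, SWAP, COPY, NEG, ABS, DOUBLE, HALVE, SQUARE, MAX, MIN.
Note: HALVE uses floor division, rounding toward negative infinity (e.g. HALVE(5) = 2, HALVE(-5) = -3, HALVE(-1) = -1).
SWAP(c, m)

Analyzing the change:
Before: c=8, m=3
After: c=3, m=8
Variable c changed from 8 to 3
Variable m changed from 3 to 8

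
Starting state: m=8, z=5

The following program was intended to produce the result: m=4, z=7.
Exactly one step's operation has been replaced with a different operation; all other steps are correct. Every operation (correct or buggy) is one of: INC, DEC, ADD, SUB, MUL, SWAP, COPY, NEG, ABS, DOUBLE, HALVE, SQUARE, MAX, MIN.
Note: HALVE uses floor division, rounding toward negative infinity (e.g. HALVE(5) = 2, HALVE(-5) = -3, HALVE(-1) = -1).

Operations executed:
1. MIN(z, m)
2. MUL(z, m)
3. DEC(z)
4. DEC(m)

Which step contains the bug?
Step 2

Trace with buggy code:
Initial: m=8, z=5
After step 1: m=8, z=5
After step 2: m=8, z=40
After step 3: m=8, z=39
After step 4: m=7, z=39
Actual final m=7, z=39 ≠ expected m=4, z=7.
Step 2 is the only position where a single-operation replacement can produce the expected result.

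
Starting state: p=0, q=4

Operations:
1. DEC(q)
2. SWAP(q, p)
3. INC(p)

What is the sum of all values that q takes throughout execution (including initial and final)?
7

Values of q at each step:
Initial: q = 4
After step 1: q = 3
After step 2: q = 0
After step 3: q = 0
Sum = 4 + 3 + 0 + 0 = 7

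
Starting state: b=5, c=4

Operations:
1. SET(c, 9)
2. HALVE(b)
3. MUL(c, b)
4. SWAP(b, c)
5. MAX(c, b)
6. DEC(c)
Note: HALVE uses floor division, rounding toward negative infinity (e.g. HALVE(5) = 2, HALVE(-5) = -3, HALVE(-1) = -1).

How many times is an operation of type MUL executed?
1

Counting MUL operations:
Step 3: MUL(c, b) ← MUL
Total: 1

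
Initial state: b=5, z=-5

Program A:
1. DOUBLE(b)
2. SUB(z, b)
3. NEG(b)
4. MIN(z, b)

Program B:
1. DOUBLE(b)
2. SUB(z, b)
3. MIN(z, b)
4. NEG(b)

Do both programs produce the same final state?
Yes

Program A final state: b=-10, z=-15
Program B final state: b=-10, z=-15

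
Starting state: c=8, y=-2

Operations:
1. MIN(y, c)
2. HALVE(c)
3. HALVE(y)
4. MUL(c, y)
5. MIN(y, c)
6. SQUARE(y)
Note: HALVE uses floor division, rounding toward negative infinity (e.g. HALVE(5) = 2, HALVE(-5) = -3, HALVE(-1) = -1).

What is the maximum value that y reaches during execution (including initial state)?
16

Values of y at each step:
Initial: y = -2
After step 1: y = -2
After step 2: y = -2
After step 3: y = -1
After step 4: y = -1
After step 5: y = -4
After step 6: y = 16 ← maximum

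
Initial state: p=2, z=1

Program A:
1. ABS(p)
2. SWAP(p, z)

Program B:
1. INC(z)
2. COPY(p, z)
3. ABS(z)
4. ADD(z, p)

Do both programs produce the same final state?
No

Program A final state: p=1, z=2
Program B final state: p=2, z=4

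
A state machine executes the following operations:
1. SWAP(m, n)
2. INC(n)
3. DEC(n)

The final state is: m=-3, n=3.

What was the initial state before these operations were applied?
m=3, n=-3

Working backwards:
Final state: m=-3, n=3
Before step 3 (DEC(n)): m=-3, n=4
Before step 2 (INC(n)): m=-3, n=3
Before step 1 (SWAP(m, n)): m=3, n=-3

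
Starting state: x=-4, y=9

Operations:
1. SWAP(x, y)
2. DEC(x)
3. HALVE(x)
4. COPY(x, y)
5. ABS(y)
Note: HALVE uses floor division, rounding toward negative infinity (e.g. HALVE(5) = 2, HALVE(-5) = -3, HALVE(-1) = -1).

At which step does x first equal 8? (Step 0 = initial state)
Step 2

Tracing x:
Initial: x = -4
After step 1: x = 9
After step 2: x = 8 ← first occurrence
After step 3: x = 4
After step 4: x = -4
After step 5: x = -4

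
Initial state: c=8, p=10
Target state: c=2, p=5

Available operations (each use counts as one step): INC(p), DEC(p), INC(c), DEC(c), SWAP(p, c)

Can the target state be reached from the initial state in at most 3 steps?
No

The target state cannot be reached within 3 steps.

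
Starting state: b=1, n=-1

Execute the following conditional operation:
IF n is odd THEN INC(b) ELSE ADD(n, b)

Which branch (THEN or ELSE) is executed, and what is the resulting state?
Branch: THEN, Final state: b=2, n=-1

Evaluating condition: n is odd
Condition is True, so THEN branch executes
After INC(b): b=2, n=-1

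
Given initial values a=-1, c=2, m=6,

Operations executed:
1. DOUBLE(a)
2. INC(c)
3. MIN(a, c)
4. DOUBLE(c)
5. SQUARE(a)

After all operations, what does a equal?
a = 4

Tracing execution:
Step 1: DOUBLE(a) → a = -2
Step 2: INC(c) → a = -2
Step 3: MIN(a, c) → a = -2
Step 4: DOUBLE(c) → a = -2
Step 5: SQUARE(a) → a = 4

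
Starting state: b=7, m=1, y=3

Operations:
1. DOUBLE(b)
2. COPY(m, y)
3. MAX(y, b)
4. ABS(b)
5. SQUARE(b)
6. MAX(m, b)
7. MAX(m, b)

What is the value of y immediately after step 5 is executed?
y = 14

Tracing y through execution:
Initial: y = 3
After step 1 (DOUBLE(b)): y = 3
After step 2 (COPY(m, y)): y = 3
After step 3 (MAX(y, b)): y = 14
After step 4 (ABS(b)): y = 14
After step 5 (SQUARE(b)): y = 14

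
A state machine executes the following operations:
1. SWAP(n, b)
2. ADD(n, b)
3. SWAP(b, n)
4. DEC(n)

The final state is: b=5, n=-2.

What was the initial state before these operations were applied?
b=6, n=-1

Working backwards:
Final state: b=5, n=-2
Before step 4 (DEC(n)): b=5, n=-1
Before step 3 (SWAP(b, n)): b=-1, n=5
Before step 2 (ADD(n, b)): b=-1, n=6
Before step 1 (SWAP(n, b)): b=6, n=-1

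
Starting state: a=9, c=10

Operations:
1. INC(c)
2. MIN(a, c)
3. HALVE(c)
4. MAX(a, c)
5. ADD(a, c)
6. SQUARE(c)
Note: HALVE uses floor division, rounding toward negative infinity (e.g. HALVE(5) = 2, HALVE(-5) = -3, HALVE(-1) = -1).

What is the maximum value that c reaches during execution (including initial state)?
25

Values of c at each step:
Initial: c = 10
After step 1: c = 11
After step 2: c = 11
After step 3: c = 5
After step 4: c = 5
After step 5: c = 5
After step 6: c = 25 ← maximum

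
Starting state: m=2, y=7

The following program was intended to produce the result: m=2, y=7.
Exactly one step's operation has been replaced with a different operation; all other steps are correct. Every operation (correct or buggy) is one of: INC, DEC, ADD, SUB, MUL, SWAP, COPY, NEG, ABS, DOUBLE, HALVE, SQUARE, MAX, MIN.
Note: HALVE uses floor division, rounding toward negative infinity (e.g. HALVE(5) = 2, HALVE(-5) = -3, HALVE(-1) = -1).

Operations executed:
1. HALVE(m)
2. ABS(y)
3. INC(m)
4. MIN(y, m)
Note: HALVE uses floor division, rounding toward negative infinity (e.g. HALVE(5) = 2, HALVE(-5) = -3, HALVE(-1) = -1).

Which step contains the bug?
Step 4

Trace with buggy code:
Initial: m=2, y=7
After step 1: m=1, y=7
After step 2: m=1, y=7
After step 3: m=2, y=7
After step 4: m=2, y=2
Actual final m=2, y=2 ≠ expected m=2, y=7.
Step 4 is the only position where a single-operation replacement can produce the expected result.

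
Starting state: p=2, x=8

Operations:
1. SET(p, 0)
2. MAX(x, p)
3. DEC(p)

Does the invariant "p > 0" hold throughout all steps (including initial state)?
No, violated after step 1

The invariant is violated after step 1.

State at each step:
Initial: p=2, x=8
After step 1: p=0, x=8
After step 2: p=0, x=8
After step 3: p=-1, x=8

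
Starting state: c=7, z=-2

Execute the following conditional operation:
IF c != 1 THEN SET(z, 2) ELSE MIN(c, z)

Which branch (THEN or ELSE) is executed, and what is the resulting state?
Branch: THEN, Final state: c=7, z=2

Evaluating condition: c != 1
c = 7
Condition is True, so THEN branch executes
After SET(z, 2): c=7, z=2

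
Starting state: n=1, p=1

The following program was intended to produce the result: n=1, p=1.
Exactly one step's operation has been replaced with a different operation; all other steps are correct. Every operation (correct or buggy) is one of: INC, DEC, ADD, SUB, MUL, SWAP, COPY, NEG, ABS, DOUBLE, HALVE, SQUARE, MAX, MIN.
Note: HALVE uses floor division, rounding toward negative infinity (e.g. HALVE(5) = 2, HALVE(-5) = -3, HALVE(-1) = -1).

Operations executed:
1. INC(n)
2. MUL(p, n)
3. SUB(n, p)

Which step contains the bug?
Step 2

Trace with buggy code:
Initial: n=1, p=1
After step 1: n=2, p=1
After step 2: n=2, p=2
After step 3: n=0, p=2
Actual final n=0, p=2 ≠ expected n=1, p=1.
Step 2 is the only position where a single-operation replacement can produce the expected result.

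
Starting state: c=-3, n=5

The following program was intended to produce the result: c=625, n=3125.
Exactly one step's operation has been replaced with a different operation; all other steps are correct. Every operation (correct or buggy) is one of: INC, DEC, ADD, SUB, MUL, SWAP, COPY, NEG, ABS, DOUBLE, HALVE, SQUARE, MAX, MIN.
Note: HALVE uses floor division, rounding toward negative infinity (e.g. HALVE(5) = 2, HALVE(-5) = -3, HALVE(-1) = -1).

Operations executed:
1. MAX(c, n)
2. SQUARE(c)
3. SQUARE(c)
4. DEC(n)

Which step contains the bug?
Step 4

Trace with buggy code:
Initial: c=-3, n=5
After step 1: c=5, n=5
After step 2: c=25, n=5
After step 3: c=625, n=5
After step 4: c=625, n=4
Actual final c=625, n=4 ≠ expected c=625, n=3125.
Step 4 is the only position where a single-operation replacement can produce the expected result.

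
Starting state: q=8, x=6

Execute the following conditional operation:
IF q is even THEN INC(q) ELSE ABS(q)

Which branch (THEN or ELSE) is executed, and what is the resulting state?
Branch: THEN, Final state: q=9, x=6

Evaluating condition: q is even
Condition is True, so THEN branch executes
After INC(q): q=9, x=6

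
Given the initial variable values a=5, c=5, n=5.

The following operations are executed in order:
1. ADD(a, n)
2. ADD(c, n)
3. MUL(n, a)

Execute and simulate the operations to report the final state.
{a: 10, c: 10, n: 50}

Step-by-step execution:
Initial: a=5, c=5, n=5
After step 1 (ADD(a, n)): a=10, c=5, n=5
After step 2 (ADD(c, n)): a=10, c=10, n=5
After step 3 (MUL(n, a)): a=10, c=10, n=50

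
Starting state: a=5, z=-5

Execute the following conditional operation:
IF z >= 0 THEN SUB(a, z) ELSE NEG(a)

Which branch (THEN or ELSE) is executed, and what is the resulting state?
Branch: ELSE, Final state: a=-5, z=-5

Evaluating condition: z >= 0
z = -5
Condition is False, so ELSE branch executes
After NEG(a): a=-5, z=-5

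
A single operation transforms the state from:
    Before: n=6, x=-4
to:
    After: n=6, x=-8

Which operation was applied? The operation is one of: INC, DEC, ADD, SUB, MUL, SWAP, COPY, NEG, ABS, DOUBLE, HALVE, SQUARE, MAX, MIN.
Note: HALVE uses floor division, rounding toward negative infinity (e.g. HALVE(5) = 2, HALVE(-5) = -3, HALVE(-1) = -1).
DOUBLE(x)

Analyzing the change:
Before: n=6, x=-4
After: n=6, x=-8
Variable x changed from -4 to -8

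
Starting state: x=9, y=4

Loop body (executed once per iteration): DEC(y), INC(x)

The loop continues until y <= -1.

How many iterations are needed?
5

Tracing iterations:
Initial: x=9, y=4
After iteration 1: x=10, y=3
After iteration 2: x=11, y=2
After iteration 3: x=12, y=1
After iteration 4: x=13, y=0
After iteration 5: x=14, y=-1
y <= -1 now holds, so the loop exits after 5 iterations.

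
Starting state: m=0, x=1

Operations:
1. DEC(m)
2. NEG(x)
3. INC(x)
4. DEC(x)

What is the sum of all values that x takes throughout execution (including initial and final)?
0

Values of x at each step:
Initial: x = 1
After step 1: x = 1
After step 2: x = -1
After step 3: x = 0
After step 4: x = -1
Sum = 1 + 1 + -1 + 0 + -1 = 0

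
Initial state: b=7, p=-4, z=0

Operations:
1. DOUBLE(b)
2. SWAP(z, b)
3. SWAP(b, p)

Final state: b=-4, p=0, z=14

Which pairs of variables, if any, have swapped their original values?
None

Comparing initial and final values:
z: 0 → 14
b: 7 → -4
p: -4 → 0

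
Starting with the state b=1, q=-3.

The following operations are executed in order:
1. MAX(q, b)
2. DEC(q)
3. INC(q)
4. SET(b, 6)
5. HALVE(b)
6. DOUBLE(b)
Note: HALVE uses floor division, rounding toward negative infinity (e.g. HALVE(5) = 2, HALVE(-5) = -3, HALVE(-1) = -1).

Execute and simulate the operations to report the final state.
{b: 6, q: 1}

Step-by-step execution:
Initial: b=1, q=-3
After step 1 (MAX(q, b)): b=1, q=1
After step 2 (DEC(q)): b=1, q=0
After step 3 (INC(q)): b=1, q=1
After step 4 (SET(b, 6)): b=6, q=1
After step 5 (HALVE(b)): b=3, q=1
After step 6 (DOUBLE(b)): b=6, q=1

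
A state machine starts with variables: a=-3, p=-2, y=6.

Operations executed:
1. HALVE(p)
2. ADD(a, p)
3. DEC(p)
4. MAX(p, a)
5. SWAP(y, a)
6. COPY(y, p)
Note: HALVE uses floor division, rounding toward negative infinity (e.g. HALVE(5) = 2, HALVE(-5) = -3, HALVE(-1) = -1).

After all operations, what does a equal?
a = 6

Tracing execution:
Step 1: HALVE(p) → a = -3
Step 2: ADD(a, p) → a = -4
Step 3: DEC(p) → a = -4
Step 4: MAX(p, a) → a = -4
Step 5: SWAP(y, a) → a = 6
Step 6: COPY(y, p) → a = 6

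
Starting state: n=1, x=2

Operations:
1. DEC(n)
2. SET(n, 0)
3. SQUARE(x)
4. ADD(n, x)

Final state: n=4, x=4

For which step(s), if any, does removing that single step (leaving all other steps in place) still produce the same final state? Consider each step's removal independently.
Step(s) 1, 2

Testing removal of each single step:
Without step 1: final = n=4, x=4 (same)
Without step 2: final = n=4, x=4 (same)
Without step 3: final = n=2, x=2 (different)
Without step 4: final = n=0, x=4 (different)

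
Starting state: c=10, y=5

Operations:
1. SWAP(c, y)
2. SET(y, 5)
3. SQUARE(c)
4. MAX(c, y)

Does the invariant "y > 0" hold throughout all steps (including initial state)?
Yes

The invariant holds at every step.

State at each step:
Initial: c=10, y=5
After step 1: c=5, y=10
After step 2: c=5, y=5
After step 3: c=25, y=5
After step 4: c=25, y=5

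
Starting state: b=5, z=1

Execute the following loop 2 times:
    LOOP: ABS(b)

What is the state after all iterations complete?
b=5, z=1

Iteration trace:
Start: b=5, z=1
After iteration 1: b=5, z=1
After iteration 2: b=5, z=1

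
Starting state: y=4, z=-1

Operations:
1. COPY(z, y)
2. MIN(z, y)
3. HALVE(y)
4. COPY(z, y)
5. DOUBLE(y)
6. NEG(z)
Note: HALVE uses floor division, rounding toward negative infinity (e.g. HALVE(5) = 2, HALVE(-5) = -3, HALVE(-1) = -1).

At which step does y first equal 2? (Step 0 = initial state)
Step 3

Tracing y:
Initial: y = 4
After step 1: y = 4
After step 2: y = 4
After step 3: y = 2 ← first occurrence
After step 4: y = 2
After step 5: y = 4
After step 6: y = 4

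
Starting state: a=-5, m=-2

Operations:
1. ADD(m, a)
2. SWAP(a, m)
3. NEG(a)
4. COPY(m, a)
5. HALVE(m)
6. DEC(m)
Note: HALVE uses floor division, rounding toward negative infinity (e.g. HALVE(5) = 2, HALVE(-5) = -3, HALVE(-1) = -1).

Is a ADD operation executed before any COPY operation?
Yes

First ADD: step 1
First COPY: step 4
Since 1 < 4, ADD comes first.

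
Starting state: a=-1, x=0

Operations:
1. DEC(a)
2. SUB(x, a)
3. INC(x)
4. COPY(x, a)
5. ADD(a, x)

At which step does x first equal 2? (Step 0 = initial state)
Step 2

Tracing x:
Initial: x = 0
After step 1: x = 0
After step 2: x = 2 ← first occurrence
After step 3: x = 3
After step 4: x = -2
After step 5: x = -2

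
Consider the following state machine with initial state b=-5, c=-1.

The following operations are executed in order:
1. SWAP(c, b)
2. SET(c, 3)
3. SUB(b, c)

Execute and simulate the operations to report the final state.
{b: -4, c: 3}

Step-by-step execution:
Initial: b=-5, c=-1
After step 1 (SWAP(c, b)): b=-1, c=-5
After step 2 (SET(c, 3)): b=-1, c=3
After step 3 (SUB(b, c)): b=-4, c=3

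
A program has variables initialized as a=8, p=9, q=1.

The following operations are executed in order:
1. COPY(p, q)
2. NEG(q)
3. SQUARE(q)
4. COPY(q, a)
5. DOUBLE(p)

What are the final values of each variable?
{a: 8, p: 2, q: 8}

Step-by-step execution:
Initial: a=8, p=9, q=1
After step 1 (COPY(p, q)): a=8, p=1, q=1
After step 2 (NEG(q)): a=8, p=1, q=-1
After step 3 (SQUARE(q)): a=8, p=1, q=1
After step 4 (COPY(q, a)): a=8, p=1, q=8
After step 5 (DOUBLE(p)): a=8, p=2, q=8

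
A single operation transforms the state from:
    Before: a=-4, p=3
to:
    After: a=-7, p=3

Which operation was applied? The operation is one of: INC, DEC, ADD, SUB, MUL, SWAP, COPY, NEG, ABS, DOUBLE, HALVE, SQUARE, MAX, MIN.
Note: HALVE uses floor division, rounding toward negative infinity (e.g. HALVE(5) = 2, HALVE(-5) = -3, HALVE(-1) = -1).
SUB(a, p)

Analyzing the change:
Before: a=-4, p=3
After: a=-7, p=3
Variable a changed from -4 to -7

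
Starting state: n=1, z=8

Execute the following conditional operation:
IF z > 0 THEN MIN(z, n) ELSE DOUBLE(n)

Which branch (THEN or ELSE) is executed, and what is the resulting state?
Branch: THEN, Final state: n=1, z=1

Evaluating condition: z > 0
z = 8
Condition is True, so THEN branch executes
After MIN(z, n): n=1, z=1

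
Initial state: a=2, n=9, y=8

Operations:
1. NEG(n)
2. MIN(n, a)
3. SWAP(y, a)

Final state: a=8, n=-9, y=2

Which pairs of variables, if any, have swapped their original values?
(y, a)

Comparing initial and final values:
y: 8 → 2
a: 2 → 8
n: 9 → -9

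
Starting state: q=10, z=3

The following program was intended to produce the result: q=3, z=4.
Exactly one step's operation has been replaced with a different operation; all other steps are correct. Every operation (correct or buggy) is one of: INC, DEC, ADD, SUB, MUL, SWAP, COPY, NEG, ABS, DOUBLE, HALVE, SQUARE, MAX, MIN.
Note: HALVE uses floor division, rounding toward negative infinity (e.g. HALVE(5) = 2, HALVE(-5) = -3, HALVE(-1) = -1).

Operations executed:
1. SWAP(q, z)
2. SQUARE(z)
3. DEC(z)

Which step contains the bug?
Step 2

Trace with buggy code:
Initial: q=10, z=3
After step 1: q=3, z=10
After step 2: q=3, z=100
After step 3: q=3, z=99
Actual final q=3, z=99 ≠ expected q=3, z=4.
Step 2 is the only position where a single-operation replacement can produce the expected result.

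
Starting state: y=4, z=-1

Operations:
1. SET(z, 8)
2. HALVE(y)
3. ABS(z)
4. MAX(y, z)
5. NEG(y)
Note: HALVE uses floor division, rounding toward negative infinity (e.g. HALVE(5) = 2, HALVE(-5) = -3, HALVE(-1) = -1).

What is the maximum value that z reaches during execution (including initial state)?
8

Values of z at each step:
Initial: z = -1
After step 1: z = 8 ← maximum
After step 2: z = 8
After step 3: z = 8
After step 4: z = 8
After step 5: z = 8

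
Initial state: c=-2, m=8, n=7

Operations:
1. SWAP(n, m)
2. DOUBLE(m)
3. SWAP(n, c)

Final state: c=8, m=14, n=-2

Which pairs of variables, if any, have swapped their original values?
None

Comparing initial and final values:
m: 8 → 14
n: 7 → -2
c: -2 → 8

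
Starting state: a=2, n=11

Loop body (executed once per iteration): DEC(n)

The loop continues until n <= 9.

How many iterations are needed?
2

Tracing iterations:
Initial: a=2, n=11
After iteration 1: a=2, n=10
After iteration 2: a=2, n=9
n <= 9 now holds, so the loop exits after 2 iterations.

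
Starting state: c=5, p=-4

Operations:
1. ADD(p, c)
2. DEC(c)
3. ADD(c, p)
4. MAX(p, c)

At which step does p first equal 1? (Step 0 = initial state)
Step 1

Tracing p:
Initial: p = -4
After step 1: p = 1 ← first occurrence
After step 2: p = 1
After step 3: p = 1
After step 4: p = 5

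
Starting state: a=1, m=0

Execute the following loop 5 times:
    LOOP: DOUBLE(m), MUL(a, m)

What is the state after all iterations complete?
a=0, m=0

Iteration trace:
Start: a=1, m=0
After iteration 1: a=0, m=0
After iteration 2: a=0, m=0
After iteration 3: a=0, m=0
After iteration 4: a=0, m=0
After iteration 5: a=0, m=0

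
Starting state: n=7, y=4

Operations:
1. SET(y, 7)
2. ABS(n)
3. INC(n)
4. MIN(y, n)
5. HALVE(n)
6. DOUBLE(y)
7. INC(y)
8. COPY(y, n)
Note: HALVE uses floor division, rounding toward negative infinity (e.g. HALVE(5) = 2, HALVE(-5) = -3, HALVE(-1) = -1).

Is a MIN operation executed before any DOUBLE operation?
Yes

First MIN: step 4
First DOUBLE: step 6
Since 4 < 6, MIN comes first.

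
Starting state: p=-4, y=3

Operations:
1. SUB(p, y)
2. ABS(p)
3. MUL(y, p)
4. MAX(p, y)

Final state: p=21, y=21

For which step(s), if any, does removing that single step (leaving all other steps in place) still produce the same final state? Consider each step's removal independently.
None - removing any single step changes the final result

Testing removal of each single step:
Without step 1: final = p=12, y=12 (different)
Without step 2: final = p=-7, y=-21 (different)
Without step 3: final = p=7, y=3 (different)
Without step 4: final = p=7, y=21 (different)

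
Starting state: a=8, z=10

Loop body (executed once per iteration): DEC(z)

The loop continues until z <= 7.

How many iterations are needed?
3

Tracing iterations:
Initial: a=8, z=10
After iteration 1: a=8, z=9
After iteration 2: a=8, z=8
After iteration 3: a=8, z=7
z <= 7 now holds, so the loop exits after 3 iterations.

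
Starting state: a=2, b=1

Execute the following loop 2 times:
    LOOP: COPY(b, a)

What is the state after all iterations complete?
a=2, b=2

Iteration trace:
Start: a=2, b=1
After iteration 1: a=2, b=2
After iteration 2: a=2, b=2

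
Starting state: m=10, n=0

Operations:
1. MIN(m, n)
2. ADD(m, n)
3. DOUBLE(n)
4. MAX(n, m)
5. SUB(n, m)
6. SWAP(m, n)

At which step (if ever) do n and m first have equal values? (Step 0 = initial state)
Step 1

n and m first become equal after step 1.

Comparing values at each step:
Initial: n=0, m=10
After step 1: n=0, m=0 ← equal!
After step 2: n=0, m=0 ← equal!
After step 3: n=0, m=0 ← equal!
After step 4: n=0, m=0 ← equal!
After step 5: n=0, m=0 ← equal!
After step 6: n=0, m=0 ← equal!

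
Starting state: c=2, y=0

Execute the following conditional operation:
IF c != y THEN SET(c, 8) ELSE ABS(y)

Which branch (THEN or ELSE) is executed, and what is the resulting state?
Branch: THEN, Final state: c=8, y=0

Evaluating condition: c != y
c = 2, y = 0
Condition is True, so THEN branch executes
After SET(c, 8): c=8, y=0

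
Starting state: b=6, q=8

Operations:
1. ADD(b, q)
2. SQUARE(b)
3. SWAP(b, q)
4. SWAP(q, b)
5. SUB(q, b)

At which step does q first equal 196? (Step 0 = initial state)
Step 3

Tracing q:
Initial: q = 8
After step 1: q = 8
After step 2: q = 8
After step 3: q = 196 ← first occurrence
After step 4: q = 8
After step 5: q = -188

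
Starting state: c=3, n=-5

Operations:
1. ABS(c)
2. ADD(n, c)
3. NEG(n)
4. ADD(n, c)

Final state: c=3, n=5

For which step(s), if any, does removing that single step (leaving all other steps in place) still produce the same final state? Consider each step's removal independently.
Step(s) 1

Testing removal of each single step:
Without step 1: final = c=3, n=5 (same)
Without step 2: final = c=3, n=8 (different)
Without step 3: final = c=3, n=1 (different)
Without step 4: final = c=3, n=2 (different)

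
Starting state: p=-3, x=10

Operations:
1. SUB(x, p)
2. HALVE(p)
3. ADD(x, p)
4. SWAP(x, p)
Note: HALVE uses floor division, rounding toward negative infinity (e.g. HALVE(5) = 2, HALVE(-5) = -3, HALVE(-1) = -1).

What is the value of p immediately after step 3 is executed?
p = -2

Tracing p through execution:
Initial: p = -3
After step 1 (SUB(x, p)): p = -3
After step 2 (HALVE(p)): p = -2
After step 3 (ADD(x, p)): p = -2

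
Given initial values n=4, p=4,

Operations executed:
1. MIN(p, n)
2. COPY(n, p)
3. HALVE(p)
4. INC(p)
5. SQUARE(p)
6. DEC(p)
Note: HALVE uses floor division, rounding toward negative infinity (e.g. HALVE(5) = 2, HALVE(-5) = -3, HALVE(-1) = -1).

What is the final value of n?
n = 4

Tracing execution:
Step 1: MIN(p, n) → n = 4
Step 2: COPY(n, p) → n = 4
Step 3: HALVE(p) → n = 4
Step 4: INC(p) → n = 4
Step 5: SQUARE(p) → n = 4
Step 6: DEC(p) → n = 4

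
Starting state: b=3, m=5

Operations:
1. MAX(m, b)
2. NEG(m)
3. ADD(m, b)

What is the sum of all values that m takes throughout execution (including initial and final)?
3

Values of m at each step:
Initial: m = 5
After step 1: m = 5
After step 2: m = -5
After step 3: m = -2
Sum = 5 + 5 + -5 + -2 = 3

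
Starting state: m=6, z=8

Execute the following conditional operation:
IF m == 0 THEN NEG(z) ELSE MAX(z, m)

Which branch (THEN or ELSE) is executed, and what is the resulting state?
Branch: ELSE, Final state: m=6, z=8

Evaluating condition: m == 0
m = 6
Condition is False, so ELSE branch executes
After MAX(z, m): m=6, z=8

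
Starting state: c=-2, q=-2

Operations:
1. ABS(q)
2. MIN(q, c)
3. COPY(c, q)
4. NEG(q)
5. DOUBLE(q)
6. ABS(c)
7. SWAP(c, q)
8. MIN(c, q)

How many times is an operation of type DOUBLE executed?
1

Counting DOUBLE operations:
Step 5: DOUBLE(q) ← DOUBLE
Total: 1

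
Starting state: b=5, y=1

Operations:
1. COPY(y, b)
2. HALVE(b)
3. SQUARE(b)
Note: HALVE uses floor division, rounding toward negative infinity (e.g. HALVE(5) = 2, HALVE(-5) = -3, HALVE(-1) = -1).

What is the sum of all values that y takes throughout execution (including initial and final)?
16

Values of y at each step:
Initial: y = 1
After step 1: y = 5
After step 2: y = 5
After step 3: y = 5
Sum = 1 + 5 + 5 + 5 = 16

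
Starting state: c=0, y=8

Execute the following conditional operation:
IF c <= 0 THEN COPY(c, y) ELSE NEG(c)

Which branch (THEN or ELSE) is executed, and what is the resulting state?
Branch: THEN, Final state: c=8, y=8

Evaluating condition: c <= 0
c = 0
Condition is True, so THEN branch executes
After COPY(c, y): c=8, y=8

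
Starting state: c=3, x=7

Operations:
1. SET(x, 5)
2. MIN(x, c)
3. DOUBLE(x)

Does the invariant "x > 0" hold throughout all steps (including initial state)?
Yes

The invariant holds at every step.

State at each step:
Initial: c=3, x=7
After step 1: c=3, x=5
After step 2: c=3, x=3
After step 3: c=3, x=6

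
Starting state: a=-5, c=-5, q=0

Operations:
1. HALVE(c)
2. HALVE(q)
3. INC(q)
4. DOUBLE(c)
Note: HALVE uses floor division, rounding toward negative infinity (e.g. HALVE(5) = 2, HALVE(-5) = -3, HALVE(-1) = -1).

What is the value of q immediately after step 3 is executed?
q = 1

Tracing q through execution:
Initial: q = 0
After step 1 (HALVE(c)): q = 0
After step 2 (HALVE(q)): q = 0
After step 3 (INC(q)): q = 1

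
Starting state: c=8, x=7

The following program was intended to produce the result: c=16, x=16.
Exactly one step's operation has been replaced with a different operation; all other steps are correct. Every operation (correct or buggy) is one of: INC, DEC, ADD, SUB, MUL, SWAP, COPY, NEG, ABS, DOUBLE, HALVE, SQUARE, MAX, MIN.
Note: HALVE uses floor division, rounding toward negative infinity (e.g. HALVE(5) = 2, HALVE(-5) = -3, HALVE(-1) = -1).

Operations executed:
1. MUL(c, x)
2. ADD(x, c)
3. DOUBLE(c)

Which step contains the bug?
Step 1

Trace with buggy code:
Initial: c=8, x=7
After step 1: c=56, x=7
After step 2: c=56, x=63
After step 3: c=112, x=63
Actual final c=112, x=63 ≠ expected c=16, x=16.
Step 1 is the only position where a single-operation replacement can produce the expected result.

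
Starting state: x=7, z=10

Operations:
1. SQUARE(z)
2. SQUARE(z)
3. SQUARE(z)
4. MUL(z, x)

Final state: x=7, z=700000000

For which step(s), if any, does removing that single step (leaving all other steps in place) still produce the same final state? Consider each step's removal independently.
None - removing any single step changes the final result

Testing removal of each single step:
Without step 1: final = x=7, z=70000 (different)
Without step 2: final = x=7, z=70000 (different)
Without step 3: final = x=7, z=70000 (different)
Without step 4: final = x=7, z=100000000 (different)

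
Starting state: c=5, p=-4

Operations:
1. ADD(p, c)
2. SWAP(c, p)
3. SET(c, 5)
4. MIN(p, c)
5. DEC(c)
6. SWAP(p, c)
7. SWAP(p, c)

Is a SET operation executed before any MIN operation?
Yes

First SET: step 3
First MIN: step 4
Since 3 < 4, SET comes first.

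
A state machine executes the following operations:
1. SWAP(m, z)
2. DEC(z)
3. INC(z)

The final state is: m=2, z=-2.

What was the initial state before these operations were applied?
m=-2, z=2

Working backwards:
Final state: m=2, z=-2
Before step 3 (INC(z)): m=2, z=-3
Before step 2 (DEC(z)): m=2, z=-2
Before step 1 (SWAP(m, z)): m=-2, z=2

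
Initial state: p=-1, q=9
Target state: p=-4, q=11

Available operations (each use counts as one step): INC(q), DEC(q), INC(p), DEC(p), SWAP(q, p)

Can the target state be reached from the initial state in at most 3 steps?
No

The target state cannot be reached within 3 steps.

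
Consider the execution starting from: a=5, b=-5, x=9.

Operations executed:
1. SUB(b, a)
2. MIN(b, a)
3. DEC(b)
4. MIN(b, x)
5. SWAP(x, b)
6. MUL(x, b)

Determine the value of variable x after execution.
x = -99

Tracing execution:
Step 1: SUB(b, a) → x = 9
Step 2: MIN(b, a) → x = 9
Step 3: DEC(b) → x = 9
Step 4: MIN(b, x) → x = 9
Step 5: SWAP(x, b) → x = -11
Step 6: MUL(x, b) → x = -99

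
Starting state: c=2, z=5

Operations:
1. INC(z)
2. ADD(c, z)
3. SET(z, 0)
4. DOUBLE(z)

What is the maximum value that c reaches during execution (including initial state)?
8

Values of c at each step:
Initial: c = 2
After step 1: c = 2
After step 2: c = 8 ← maximum
After step 3: c = 8
After step 4: c = 8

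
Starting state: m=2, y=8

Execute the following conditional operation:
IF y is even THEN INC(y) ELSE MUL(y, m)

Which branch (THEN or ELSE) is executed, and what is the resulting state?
Branch: THEN, Final state: m=2, y=9

Evaluating condition: y is even
Condition is True, so THEN branch executes
After INC(y): m=2, y=9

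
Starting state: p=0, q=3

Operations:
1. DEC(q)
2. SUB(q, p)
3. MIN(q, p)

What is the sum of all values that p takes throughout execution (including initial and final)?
0

Values of p at each step:
Initial: p = 0
After step 1: p = 0
After step 2: p = 0
After step 3: p = 0
Sum = 0 + 0 + 0 + 0 = 0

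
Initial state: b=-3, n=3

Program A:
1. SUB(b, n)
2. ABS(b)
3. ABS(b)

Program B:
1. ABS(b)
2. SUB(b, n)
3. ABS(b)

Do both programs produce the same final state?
No

Program A final state: b=6, n=3
Program B final state: b=0, n=3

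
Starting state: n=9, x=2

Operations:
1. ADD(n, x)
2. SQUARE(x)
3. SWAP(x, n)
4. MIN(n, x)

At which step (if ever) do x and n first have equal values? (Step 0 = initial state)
Never

x and n never become equal during execution.

Comparing values at each step:
Initial: x=2, n=9
After step 1: x=2, n=11
After step 2: x=4, n=11
After step 3: x=11, n=4
After step 4: x=11, n=4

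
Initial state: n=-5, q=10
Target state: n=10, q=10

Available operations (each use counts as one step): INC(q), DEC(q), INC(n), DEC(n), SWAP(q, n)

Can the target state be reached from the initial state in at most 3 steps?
No

The target state cannot be reached within 3 steps.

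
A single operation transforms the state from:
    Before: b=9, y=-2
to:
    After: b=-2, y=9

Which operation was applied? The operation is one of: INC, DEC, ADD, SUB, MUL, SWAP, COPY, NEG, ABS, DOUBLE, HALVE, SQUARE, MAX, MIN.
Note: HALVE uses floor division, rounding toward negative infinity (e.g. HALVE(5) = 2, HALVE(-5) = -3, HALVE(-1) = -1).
SWAP(y, b)

Analyzing the change:
Before: b=9, y=-2
After: b=-2, y=9
Variable y changed from -2 to 9
Variable b changed from 9 to -2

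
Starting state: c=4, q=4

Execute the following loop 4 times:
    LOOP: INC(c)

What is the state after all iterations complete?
c=8, q=4

Iteration trace:
Start: c=4, q=4
After iteration 1: c=5, q=4
After iteration 2: c=6, q=4
After iteration 3: c=7, q=4
After iteration 4: c=8, q=4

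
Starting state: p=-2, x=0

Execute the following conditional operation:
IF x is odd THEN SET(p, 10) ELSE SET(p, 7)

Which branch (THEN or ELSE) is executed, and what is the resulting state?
Branch: ELSE, Final state: p=7, x=0

Evaluating condition: x is odd
Condition is False, so ELSE branch executes
After SET(p, 7): p=7, x=0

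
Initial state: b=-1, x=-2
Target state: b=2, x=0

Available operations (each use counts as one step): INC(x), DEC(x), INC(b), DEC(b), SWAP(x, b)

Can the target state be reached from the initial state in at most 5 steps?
Yes

Path (5 steps): INC(x) → INC(x) → INC(b) → INC(b) → INC(b)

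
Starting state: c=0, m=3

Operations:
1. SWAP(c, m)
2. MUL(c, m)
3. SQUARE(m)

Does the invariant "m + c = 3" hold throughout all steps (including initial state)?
No, violated after step 2

The invariant is violated after step 2.

State at each step:
Initial: c=0, m=3
After step 1: c=3, m=0
After step 2: c=0, m=0
After step 3: c=0, m=0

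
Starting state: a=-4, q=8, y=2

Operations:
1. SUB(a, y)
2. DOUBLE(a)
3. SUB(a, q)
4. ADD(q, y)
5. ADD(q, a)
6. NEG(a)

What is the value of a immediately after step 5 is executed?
a = -20

Tracing a through execution:
Initial: a = -4
After step 1 (SUB(a, y)): a = -6
After step 2 (DOUBLE(a)): a = -12
After step 3 (SUB(a, q)): a = -20
After step 4 (ADD(q, y)): a = -20
After step 5 (ADD(q, a)): a = -20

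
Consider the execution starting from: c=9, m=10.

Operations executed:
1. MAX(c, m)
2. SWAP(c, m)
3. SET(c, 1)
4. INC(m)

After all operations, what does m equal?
m = 11

Tracing execution:
Step 1: MAX(c, m) → m = 10
Step 2: SWAP(c, m) → m = 10
Step 3: SET(c, 1) → m = 10
Step 4: INC(m) → m = 11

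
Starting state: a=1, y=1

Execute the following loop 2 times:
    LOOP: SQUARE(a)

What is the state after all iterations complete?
a=1, y=1

Iteration trace:
Start: a=1, y=1
After iteration 1: a=1, y=1
After iteration 2: a=1, y=1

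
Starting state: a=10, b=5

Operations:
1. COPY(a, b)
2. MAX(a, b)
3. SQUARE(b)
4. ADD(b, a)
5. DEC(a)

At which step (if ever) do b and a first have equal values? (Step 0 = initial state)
Step 1

b and a first become equal after step 1.

Comparing values at each step:
Initial: b=5, a=10
After step 1: b=5, a=5 ← equal!
After step 2: b=5, a=5 ← equal!
After step 3: b=25, a=5
After step 4: b=30, a=5
After step 5: b=30, a=4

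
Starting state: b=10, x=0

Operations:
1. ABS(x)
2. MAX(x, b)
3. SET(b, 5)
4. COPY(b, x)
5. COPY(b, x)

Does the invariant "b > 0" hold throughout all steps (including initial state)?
Yes

The invariant holds at every step.

State at each step:
Initial: b=10, x=0
After step 1: b=10, x=0
After step 2: b=10, x=10
After step 3: b=5, x=10
After step 4: b=10, x=10
After step 5: b=10, x=10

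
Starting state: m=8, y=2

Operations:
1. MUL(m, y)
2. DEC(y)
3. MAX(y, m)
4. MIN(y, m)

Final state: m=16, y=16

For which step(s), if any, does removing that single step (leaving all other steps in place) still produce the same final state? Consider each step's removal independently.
Step(s) 2, 4

Testing removal of each single step:
Without step 1: final = m=8, y=8 (different)
Without step 2: final = m=16, y=16 (same)
Without step 3: final = m=16, y=1 (different)
Without step 4: final = m=16, y=16 (same)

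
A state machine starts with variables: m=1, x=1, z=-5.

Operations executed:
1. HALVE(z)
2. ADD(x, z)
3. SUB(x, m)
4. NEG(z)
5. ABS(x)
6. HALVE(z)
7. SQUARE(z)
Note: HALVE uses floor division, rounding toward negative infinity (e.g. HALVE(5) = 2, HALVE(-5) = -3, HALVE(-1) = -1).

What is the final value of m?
m = 1

Tracing execution:
Step 1: HALVE(z) → m = 1
Step 2: ADD(x, z) → m = 1
Step 3: SUB(x, m) → m = 1
Step 4: NEG(z) → m = 1
Step 5: ABS(x) → m = 1
Step 6: HALVE(z) → m = 1
Step 7: SQUARE(z) → m = 1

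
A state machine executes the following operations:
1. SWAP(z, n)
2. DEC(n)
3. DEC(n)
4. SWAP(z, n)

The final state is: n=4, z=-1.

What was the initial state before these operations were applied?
n=4, z=1

Working backwards:
Final state: n=4, z=-1
Before step 4 (SWAP(z, n)): n=-1, z=4
Before step 3 (DEC(n)): n=0, z=4
Before step 2 (DEC(n)): n=1, z=4
Before step 1 (SWAP(z, n)): n=4, z=1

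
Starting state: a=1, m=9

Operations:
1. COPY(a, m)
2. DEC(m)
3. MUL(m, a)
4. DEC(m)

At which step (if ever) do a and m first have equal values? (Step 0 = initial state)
Step 1

a and m first become equal after step 1.

Comparing values at each step:
Initial: a=1, m=9
After step 1: a=9, m=9 ← equal!
After step 2: a=9, m=8
After step 3: a=9, m=72
After step 4: a=9, m=71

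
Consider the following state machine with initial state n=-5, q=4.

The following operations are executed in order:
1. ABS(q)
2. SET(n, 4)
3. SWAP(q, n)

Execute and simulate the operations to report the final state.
{n: 4, q: 4}

Step-by-step execution:
Initial: n=-5, q=4
After step 1 (ABS(q)): n=-5, q=4
After step 2 (SET(n, 4)): n=4, q=4
After step 3 (SWAP(q, n)): n=4, q=4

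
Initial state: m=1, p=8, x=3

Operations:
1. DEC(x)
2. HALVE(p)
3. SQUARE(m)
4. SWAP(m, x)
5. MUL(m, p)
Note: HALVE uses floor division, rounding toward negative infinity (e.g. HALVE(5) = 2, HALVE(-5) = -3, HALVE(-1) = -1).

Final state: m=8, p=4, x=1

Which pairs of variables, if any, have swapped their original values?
None

Comparing initial and final values:
p: 8 → 4
x: 3 → 1
m: 1 → 8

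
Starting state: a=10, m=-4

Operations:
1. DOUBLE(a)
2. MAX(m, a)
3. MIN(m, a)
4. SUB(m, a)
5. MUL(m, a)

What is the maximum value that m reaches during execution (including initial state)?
20

Values of m at each step:
Initial: m = -4
After step 1: m = -4
After step 2: m = 20 ← maximum
After step 3: m = 20
After step 4: m = 0
After step 5: m = 0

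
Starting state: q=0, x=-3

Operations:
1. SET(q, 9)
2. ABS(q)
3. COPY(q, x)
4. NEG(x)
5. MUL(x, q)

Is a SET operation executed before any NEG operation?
Yes

First SET: step 1
First NEG: step 4
Since 1 < 4, SET comes first.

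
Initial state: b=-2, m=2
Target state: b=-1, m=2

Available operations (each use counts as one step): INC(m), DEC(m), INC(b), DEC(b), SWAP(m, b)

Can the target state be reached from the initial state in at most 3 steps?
Yes

Path (1 step): INC(b)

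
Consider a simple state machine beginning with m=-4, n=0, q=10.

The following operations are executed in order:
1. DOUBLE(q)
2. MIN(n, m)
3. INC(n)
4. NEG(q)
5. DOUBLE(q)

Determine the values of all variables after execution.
{m: -4, n: -3, q: -40}

Step-by-step execution:
Initial: m=-4, n=0, q=10
After step 1 (DOUBLE(q)): m=-4, n=0, q=20
After step 2 (MIN(n, m)): m=-4, n=-4, q=20
After step 3 (INC(n)): m=-4, n=-3, q=20
After step 4 (NEG(q)): m=-4, n=-3, q=-20
After step 5 (DOUBLE(q)): m=-4, n=-3, q=-40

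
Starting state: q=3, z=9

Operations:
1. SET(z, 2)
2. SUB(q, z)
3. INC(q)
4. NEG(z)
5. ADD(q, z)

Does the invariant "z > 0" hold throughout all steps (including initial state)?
No, violated after step 4

The invariant is violated after step 4.

State at each step:
Initial: q=3, z=9
After step 1: q=3, z=2
After step 2: q=1, z=2
After step 3: q=2, z=2
After step 4: q=2, z=-2
After step 5: q=0, z=-2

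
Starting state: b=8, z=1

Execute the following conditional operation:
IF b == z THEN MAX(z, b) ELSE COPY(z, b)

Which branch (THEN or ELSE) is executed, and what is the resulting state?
Branch: ELSE, Final state: b=8, z=8

Evaluating condition: b == z
b = 8, z = 1
Condition is False, so ELSE branch executes
After COPY(z, b): b=8, z=8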